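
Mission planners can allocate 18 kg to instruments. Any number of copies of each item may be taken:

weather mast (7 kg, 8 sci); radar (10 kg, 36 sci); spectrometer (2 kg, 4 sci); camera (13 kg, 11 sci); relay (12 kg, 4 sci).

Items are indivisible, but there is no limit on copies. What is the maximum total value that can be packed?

52 sci

Best value-per-unit is radar at 36/10; filling with it alone gives 1×36 = 36.
Optimal mix: 1×radar + 4×spectrometer → mass 18, value 52.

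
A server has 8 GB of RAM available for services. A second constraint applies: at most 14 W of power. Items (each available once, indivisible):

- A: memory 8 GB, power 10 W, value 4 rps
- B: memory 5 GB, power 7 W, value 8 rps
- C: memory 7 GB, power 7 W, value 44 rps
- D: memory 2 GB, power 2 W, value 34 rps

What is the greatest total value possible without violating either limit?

Feasible sets respecting both limits:
- C: memory 7, power 7, value 44
- B+D: memory 7, power 9, value 42
- D: memory 2, power 2, value 34
- B: memory 5, power 7, value 8
Best: 44 rps.

44 rps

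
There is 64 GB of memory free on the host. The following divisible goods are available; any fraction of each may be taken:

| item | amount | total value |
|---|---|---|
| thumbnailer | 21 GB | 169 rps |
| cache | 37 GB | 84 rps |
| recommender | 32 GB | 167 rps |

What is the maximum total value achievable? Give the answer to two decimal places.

360.97

Take in order of value per unit:
- thumbnailer (169/21 per unit): all 21 → value 169, running total 169.00
- recommender (167/32 per unit): all 32 → value 167, running total 336.00
- cache (84/37 per unit): 11 of 37 → value 11×84/37 = 24.9730, running total 360.97
Total 360.97.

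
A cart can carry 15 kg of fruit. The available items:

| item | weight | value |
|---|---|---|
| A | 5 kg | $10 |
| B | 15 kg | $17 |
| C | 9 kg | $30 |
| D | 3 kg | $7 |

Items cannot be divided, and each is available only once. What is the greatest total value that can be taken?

$40

This is a 0/1 knapsack; check combinations near the capacity.
- A+C: weight 5+9=14, value 10+30=40
- C+D: weight 9+3=12, value 30+7=37
- C: weight 9, value 30
- A+D: weight 5+3=8, value 10+7=17
- B: weight 15, value 17
Best: $40.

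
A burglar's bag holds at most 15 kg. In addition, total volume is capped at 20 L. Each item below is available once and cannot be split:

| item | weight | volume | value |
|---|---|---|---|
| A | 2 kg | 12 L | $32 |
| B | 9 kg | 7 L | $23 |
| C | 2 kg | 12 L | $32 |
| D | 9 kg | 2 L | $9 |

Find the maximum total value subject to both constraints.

Feasible sets respecting both limits:
- A+B: weight 11, volume 19, value 55
- B+C: weight 11, volume 19, value 55
- A+D: weight 11, volume 14, value 41
- C+D: weight 11, volume 14, value 41
Best: $55.

$55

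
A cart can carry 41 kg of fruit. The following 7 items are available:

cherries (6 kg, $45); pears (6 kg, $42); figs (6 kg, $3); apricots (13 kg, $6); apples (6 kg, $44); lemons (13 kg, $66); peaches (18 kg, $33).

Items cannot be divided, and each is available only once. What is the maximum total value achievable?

$200

This is a 0/1 knapsack; check combinations near the capacity.
- cherries+pears+figs+apples+lemons: weight 6+6+6+6+13=37, value 45+42+3+44+66=200
- cherries+pears+apples+lemons: weight 6+6+6+13=31, value 45+42+44+66=197
- cherries+pears+apples+peaches: weight 6+6+6+18=36, value 45+42+44+33=164
- cherries+apricots+apples+lemons: weight 6+13+6+13=38, value 45+6+44+66=161
- cherries+pears+apricots+lemons: weight 6+6+13+13=38, value 45+42+6+66=159
Best: $200.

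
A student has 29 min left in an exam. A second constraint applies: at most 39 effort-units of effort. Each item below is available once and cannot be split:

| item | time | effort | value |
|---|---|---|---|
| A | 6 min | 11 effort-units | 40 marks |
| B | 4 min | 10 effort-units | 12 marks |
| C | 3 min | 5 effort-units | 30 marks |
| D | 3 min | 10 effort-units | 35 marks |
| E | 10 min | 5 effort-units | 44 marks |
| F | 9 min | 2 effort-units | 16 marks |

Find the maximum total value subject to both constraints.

149 marks

Feasible sets respecting both limits:
- A+C+D+E: time 22, effort 31, value 149
- B+C+D+E+F: time 29, effort 32, value 137
- A+D+E+F: time 28, effort 28, value 135
- A+B+C+D+F: time 25, effort 38, value 133
Best: 149 marks.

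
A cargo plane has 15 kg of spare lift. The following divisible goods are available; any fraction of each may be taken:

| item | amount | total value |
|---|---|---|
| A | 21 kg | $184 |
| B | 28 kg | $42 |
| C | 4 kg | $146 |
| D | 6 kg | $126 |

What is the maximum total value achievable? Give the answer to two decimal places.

315.81

Take in order of value per unit:
- C (146/4 per unit): all 4 → value 146, running total 146.00
- D (126/6 per unit): all 6 → value 126, running total 272.00
- A (184/21 per unit): 5 of 21 → value 5×184/21 = 43.8095, running total 315.81
Total 315.81.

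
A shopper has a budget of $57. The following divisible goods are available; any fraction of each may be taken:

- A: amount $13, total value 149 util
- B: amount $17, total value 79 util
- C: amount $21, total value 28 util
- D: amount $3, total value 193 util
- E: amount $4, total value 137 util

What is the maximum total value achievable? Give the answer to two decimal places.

Take in order of value per unit:
- D (193/3 per unit): all 3 → value 193, running total 193.00
- E (137/4 per unit): all 4 → value 137, running total 330.00
- A (149/13 per unit): all 13 → value 149, running total 479.00
- B (79/17 per unit): all 17 → value 79, running total 558.00
- C (28/21 per unit): 20 of 21 → value 20×28/21 = 26.6667, running total 584.67
Total 584.67.

584.67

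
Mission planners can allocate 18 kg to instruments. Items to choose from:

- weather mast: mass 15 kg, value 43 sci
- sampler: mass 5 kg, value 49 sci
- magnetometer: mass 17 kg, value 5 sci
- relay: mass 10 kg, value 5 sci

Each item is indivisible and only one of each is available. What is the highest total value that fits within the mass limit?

Check high-value combinations within 18 kg:
- sampler+relay: mass 5+10=15, value 49+5=54
- sampler: mass 5, value 49
- weather mast: mass 15, value 43
Best: 54 sci.

54 sci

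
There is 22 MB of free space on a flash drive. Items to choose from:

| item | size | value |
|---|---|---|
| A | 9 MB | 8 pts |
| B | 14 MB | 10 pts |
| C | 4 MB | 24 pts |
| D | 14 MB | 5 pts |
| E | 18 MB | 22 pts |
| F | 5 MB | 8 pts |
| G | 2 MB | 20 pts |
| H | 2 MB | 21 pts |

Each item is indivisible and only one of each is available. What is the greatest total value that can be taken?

Check high-value combinations within 22 MB:
- A+C+F+G+H: size 9+4+5+2+2=22, value 8+24+8+20+21=81
- B+C+G+H: size 14+4+2+2=22, value 10+24+20+21=75
- C+F+G+H: size 4+5+2+2=13, value 24+8+20+21=73
- A+C+G+H: size 9+4+2+2=17, value 8+24+20+21=73
- C+D+G+H: size 4+14+2+2=22, value 24+5+20+21=70
Best: 81 pts.

81 pts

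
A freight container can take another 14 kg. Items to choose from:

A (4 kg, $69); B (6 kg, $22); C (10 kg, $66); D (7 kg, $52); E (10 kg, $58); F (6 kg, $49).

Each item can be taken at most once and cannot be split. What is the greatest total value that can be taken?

This is a 0/1 knapsack; check combinations near the capacity.
- A+C: weight 4+10=14, value 69+66=135
- A+E: weight 4+10=14, value 69+58=127
- A+D: weight 4+7=11, value 69+52=121
- A+F: weight 4+6=10, value 69+49=118
- D+F: weight 7+6=13, value 52+49=101
Best: $135.

$135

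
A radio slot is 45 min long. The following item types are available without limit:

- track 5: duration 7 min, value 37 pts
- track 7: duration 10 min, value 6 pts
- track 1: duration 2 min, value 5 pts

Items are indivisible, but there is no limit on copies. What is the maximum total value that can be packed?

227 pts

Best value-per-unit is track 5 at 37/7; filling with it alone gives 6×37 = 222.
Optimal mix: 6×track 5 + 1×track 1 → duration 44, value 227.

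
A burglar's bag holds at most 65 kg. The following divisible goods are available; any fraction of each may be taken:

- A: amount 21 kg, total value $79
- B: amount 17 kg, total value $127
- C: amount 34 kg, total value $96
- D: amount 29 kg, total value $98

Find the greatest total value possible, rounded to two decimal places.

Take in order of value per unit:
- B (127/17 per unit): all 17 → value 127, running total 127.00
- A (79/21 per unit): all 21 → value 79, running total 206.00
- D (98/29 per unit): 27 of 29 → value 27×98/29 = 91.2414, running total 297.24
Total 297.24.

297.24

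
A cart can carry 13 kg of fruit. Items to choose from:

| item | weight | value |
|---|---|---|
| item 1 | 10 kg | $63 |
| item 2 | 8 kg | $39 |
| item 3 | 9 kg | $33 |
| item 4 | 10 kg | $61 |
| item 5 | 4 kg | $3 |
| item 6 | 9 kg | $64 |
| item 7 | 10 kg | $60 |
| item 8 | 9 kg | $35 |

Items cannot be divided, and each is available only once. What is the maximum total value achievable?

$67

Check high-value combinations within 13 kg:
- item 5+item 6: weight 4+9=13, value 3+64=67
- item 6: weight 9, value 64
- item 1: weight 10, value 63
- item 4: weight 10, value 61
- item 7: weight 10, value 60
Best: $67.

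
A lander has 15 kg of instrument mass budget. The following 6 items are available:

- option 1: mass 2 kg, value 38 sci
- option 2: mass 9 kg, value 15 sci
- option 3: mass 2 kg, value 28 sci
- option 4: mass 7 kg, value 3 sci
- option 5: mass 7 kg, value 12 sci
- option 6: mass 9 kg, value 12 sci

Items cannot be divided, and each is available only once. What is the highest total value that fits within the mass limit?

81 sci

Check high-value combinations within 15 kg:
- option 1+option 2+option 3: mass 2+9+2=13, value 38+15+28=81
- option 1+option 3+option 5: mass 2+2+7=11, value 38+28+12=78
- option 1+option 3+option 6: mass 2+2+9=13, value 38+28+12=78
- option 1+option 3+option 4: mass 2+2+7=11, value 38+28+3=69
Best: 81 sci.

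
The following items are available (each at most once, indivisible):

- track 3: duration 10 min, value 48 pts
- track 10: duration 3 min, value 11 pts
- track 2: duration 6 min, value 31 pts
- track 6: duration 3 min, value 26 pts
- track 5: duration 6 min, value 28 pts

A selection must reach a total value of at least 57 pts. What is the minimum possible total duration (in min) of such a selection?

Subsets with value ≥ 57, sorted by total duration:
- track 2+track 6: duration 9, value 57
- track 10+track 2+track 6: duration 12, value 68
Minimum duration: 9 min.

9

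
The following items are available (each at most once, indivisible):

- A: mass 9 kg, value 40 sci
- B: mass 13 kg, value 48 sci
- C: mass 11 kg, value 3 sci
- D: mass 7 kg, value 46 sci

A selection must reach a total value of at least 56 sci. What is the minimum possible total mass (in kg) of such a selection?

16

Subsets with value ≥ 56, sorted by total mass:
- A+D: mass 16, value 86
- B+D: mass 20, value 94
- A+B: mass 22, value 88
Minimum mass: 16 kg.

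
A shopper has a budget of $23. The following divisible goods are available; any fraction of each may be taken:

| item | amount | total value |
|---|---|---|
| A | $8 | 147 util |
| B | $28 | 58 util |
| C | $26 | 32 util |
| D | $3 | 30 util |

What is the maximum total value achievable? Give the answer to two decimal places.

201.86

Take in order of value per unit:
- A (147/8 per unit): all 8 → value 147, running total 147.00
- D (30/3 per unit): all 3 → value 30, running total 177.00
- B (58/28 per unit): 12 of 28 → value 12×58/28 = 24.8571, running total 201.86
Total 201.86.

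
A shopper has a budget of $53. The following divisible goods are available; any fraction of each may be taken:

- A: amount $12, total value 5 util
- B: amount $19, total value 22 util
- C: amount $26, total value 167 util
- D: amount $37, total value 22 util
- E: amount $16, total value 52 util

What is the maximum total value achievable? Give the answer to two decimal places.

Take in order of value per unit:
- C (167/26 per unit): all 26 → value 167, running total 167.00
- E (52/16 per unit): all 16 → value 52, running total 219.00
- B (22/19 per unit): 11 of 19 → value 11×22/19 = 12.7368, running total 231.74
Total 231.74.

231.74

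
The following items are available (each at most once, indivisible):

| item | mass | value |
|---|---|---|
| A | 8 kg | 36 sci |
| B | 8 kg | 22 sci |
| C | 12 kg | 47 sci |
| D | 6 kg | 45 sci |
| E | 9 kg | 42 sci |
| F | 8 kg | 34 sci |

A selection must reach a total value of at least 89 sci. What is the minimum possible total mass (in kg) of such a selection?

18

Subsets with value ≥ 89, sorted by total mass:
- C+D: mass 18, value 92
- C+E: mass 21, value 89
Minimum mass: 18 kg.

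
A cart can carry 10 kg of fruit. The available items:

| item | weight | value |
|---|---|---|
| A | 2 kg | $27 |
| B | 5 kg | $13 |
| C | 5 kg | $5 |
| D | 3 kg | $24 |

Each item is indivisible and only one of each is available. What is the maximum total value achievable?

$64

Check high-value combinations within 10 kg:
- A+B+D: weight 2+5+3=10, value 27+13+24=64
- A+C+D: weight 2+5+3=10, value 27+5+24=56
- A+D: weight 2+3=5, value 27+24=51
- A+B: weight 2+5=7, value 27+13=40
- B+D: weight 5+3=8, value 13+24=37
Best: $64.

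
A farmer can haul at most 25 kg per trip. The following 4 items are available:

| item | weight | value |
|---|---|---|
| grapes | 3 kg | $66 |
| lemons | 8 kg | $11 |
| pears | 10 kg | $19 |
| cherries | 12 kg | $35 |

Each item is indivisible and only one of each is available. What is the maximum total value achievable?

$120

This is a 0/1 knapsack; check combinations near the capacity.
- grapes+pears+cherries: weight 3+10+12=25, value 66+19+35=120
- grapes+lemons+cherries: weight 3+8+12=23, value 66+11+35=112
- grapes+cherries: weight 3+12=15, value 66+35=101
Best: $120.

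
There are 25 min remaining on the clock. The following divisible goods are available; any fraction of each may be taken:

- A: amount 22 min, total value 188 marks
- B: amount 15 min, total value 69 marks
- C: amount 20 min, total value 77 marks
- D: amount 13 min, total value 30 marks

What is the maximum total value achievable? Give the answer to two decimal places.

201.80

Take in order of value per unit:
- A (188/22 per unit): all 22 → value 188, running total 188.00
- B (69/15 per unit): 3 of 15 → value 3×69/15 = 13.8000, running total 201.80
Total 201.80.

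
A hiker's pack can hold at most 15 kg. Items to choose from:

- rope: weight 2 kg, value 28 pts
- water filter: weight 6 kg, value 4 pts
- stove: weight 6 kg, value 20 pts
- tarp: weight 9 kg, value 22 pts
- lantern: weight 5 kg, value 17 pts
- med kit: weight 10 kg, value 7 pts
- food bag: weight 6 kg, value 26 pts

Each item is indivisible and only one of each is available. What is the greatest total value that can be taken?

74 pts

Check high-value combinations within 15 kg:
- rope+stove+food bag: weight 2+6+6=14, value 28+20+26=74
- rope+lantern+food bag: weight 2+5+6=13, value 28+17+26=71
- rope+stove+lantern: weight 2+6+5=13, value 28+20+17=65
- rope+water filter+food bag: weight 2+6+6=14, value 28+4+26=58
- rope+food bag: weight 2+6=8, value 28+26=54
Best: 74 pts.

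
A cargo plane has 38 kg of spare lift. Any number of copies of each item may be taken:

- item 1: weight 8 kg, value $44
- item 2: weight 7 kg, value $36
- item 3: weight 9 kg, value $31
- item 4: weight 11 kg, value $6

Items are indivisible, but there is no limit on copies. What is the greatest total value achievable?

Best value-per-unit is item 1 at 44/8; filling with it alone gives 4×44 = 176.
Optimal mix: 3×item 1 + 2×item 2 → weight 38, value 204.

$204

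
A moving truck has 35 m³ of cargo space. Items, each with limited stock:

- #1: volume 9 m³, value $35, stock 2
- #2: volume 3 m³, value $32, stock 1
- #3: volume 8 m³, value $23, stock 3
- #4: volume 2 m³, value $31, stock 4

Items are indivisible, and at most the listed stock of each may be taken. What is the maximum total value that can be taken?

Best selections within volume 35 and stock limits:
- 2×#1 + 1×#2 + 4×#4: volume 29, value 226
- 1×#2 + 3×#3 + 4×#4: volume 35, value 225
- 2×#1 + 1×#2 + 1×#3 + 3×#4: volume 35, value 218
Best: $226.

$226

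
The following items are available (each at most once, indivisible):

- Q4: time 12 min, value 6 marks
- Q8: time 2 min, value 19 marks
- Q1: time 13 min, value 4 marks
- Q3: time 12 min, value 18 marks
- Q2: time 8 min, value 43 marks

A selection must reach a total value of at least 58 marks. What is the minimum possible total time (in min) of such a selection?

10

Subsets with value ≥ 58, sorted by total time:
- Q8+Q2: time 10, value 62
- Q3+Q2: time 20, value 61
- Q8+Q3+Q2: time 22, value 80
- Q4+Q8+Q2: time 22, value 68
Minimum time: 10 min.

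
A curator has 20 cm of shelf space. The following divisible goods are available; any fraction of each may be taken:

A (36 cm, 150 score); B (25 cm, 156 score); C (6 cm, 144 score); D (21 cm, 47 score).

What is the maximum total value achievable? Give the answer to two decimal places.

Take in order of value per unit:
- C (144/6 per unit): all 6 → value 144, running total 144.00
- B (156/25 per unit): 14 of 25 → value 14×156/25 = 87.3600, running total 231.36
Total 231.36.

231.36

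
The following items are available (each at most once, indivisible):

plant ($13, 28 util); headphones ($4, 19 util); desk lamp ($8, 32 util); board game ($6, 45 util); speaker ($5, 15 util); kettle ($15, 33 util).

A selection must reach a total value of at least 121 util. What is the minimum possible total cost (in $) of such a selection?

Subsets with value ≥ 121, sorted by total cost:
- plant+headphones+desk lamp+board game: cost 31, value 124
- headphones+desk lamp+board game+kettle: cost 33, value 129
- desk lamp+board game+speaker+kettle: cost 34, value 125
Minimum cost: 31 $.

31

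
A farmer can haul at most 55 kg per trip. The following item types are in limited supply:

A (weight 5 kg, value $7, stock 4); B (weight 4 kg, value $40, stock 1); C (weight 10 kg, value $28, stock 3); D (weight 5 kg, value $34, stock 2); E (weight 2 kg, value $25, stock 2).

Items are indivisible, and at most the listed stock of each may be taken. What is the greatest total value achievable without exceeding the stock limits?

$249

Top feasible selections:
- 1×A + 1×B + 3×C + 2×D + 2×E: weight 53, value 249
- 1×B + 3×C + 2×D + 2×E: weight 48, value 242
Best: $249.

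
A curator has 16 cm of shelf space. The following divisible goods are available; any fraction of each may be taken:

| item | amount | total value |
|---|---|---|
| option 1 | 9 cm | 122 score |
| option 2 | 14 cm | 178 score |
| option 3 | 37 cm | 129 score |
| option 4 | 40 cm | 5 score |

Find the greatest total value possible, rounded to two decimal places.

211.00

Take in order of value per unit:
- option 1 (122/9 per unit): all 9 → value 122, running total 122.00
- option 2 (178/14 per unit): 7 of 14 → value 7×178/14 = 89.0000, running total 211.00
Total 211.00.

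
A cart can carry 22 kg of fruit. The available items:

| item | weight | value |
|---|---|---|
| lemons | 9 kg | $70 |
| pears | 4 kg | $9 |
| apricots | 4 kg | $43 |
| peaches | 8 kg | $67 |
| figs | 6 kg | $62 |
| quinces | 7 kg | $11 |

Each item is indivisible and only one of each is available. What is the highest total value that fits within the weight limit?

$181

Check high-value combinations within 22 kg:
- pears+apricots+peaches+figs: weight 4+4+8+6=22, value 9+43+67+62=181
- lemons+apricots+peaches: weight 9+4+8=21, value 70+43+67=180
- lemons+apricots+figs: weight 9+4+6=19, value 70+43+62=175
Best: $181.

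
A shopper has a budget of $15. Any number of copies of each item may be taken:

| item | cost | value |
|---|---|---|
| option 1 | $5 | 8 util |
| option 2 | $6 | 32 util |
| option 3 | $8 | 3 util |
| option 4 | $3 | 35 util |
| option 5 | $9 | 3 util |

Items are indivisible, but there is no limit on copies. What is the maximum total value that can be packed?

175 util

Best value-per-unit is option 4 at 35/3, and filling with it alone uses cost 5×3=15. No mix of the others beats 5×35 = 175.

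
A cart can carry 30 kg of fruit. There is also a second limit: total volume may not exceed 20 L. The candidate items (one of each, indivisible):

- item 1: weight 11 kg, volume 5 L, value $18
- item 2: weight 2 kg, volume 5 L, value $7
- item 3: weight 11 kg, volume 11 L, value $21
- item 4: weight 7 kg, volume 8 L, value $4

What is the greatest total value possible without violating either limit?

Feasible sets respecting both limits:
- item 1+item 3: weight 22, volume 16, value 39
- item 1+item 2+item 4: weight 20, volume 18, value 29
- item 2+item 3: weight 13, volume 16, value 28
Best: $39.

$39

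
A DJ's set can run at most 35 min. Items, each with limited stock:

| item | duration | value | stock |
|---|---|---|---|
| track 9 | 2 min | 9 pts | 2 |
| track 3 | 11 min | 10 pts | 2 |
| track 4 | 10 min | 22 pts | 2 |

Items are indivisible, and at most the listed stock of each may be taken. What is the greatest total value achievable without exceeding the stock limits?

Best selections within duration 35 and stock limits:
- 2×track 9 + 1×track 3 + 2×track 4: duration 35, value 72
- 1×track 9 + 1×track 3 + 2×track 4: duration 33, value 63
- 2×track 9 + 2×track 4: duration 24, value 62
Best: 72 pts.

72 pts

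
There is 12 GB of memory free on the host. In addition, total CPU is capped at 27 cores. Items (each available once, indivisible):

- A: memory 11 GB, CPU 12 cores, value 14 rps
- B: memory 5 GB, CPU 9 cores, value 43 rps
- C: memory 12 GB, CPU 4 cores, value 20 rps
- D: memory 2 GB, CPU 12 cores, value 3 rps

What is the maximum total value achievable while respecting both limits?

46 rps

Feasible sets respecting both limits:
- B+D: memory 7, CPU 21, value 46
- B: memory 5, CPU 9, value 43
- C: memory 12, CPU 4, value 20
- A: memory 11, CPU 12, value 14
Best: 46 rps.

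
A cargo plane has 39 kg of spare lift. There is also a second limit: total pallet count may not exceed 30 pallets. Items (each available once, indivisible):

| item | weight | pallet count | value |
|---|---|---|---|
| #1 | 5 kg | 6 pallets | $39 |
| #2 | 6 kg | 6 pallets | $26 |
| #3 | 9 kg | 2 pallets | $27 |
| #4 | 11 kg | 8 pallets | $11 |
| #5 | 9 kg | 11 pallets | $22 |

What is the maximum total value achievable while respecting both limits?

$114

Feasible sets respecting both limits:
- #1+#2+#3+#5: weight 29, pallet count 25, value 114
- #1+#2+#3+#4: weight 31, pallet count 22, value 103
- #1+#3+#4+#5: weight 34, pallet count 27, value 99
- #1+#2+#3: weight 20, pallet count 14, value 92
Best: $114.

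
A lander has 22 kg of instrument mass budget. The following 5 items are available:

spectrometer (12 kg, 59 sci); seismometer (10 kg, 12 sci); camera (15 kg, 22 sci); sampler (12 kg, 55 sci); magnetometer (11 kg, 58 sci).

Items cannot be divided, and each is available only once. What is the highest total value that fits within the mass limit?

71 sci

Check high-value combinations within 22 kg:
- spectrometer+seismometer: mass 12+10=22, value 59+12=71
- seismometer+magnetometer: mass 10+11=21, value 12+58=70
- seismometer+sampler: mass 10+12=22, value 12+55=67
- spectrometer: mass 12, value 59
- magnetometer: mass 11, value 58
Best: 71 sci.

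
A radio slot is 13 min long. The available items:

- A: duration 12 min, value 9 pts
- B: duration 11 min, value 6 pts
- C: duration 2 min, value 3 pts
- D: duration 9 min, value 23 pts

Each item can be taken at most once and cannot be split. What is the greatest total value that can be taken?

26 pts

This is a 0/1 knapsack; check combinations near the capacity.
- C+D: duration 2+9=11, value 3+23=26
- D: duration 9, value 23
- A: duration 12, value 9
Best: 26 pts.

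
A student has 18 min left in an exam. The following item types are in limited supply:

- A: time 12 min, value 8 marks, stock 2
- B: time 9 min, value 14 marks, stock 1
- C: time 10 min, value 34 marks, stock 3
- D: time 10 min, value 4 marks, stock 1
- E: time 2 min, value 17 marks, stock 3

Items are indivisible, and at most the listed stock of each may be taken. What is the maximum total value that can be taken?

85 marks

Best selections within time 18 and stock limits:
- 1×C + 3×E: time 16, value 85
- 1×C + 2×E: time 14, value 68
- 1×B + 3×E: time 15, value 65
Best: 85 marks.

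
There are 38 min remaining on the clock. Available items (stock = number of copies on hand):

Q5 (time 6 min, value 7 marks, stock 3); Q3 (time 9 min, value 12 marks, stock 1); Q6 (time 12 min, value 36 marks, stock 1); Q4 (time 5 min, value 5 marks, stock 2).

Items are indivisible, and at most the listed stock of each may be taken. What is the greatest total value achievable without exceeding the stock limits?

67 marks

Best selections within time 38 and stock limits:
- 2×Q5 + 1×Q3 + 1×Q6 + 1×Q4: time 38, value 67
- 1×Q5 + 1×Q3 + 1×Q6 + 2×Q4: time 37, value 65
- 2×Q5 + 1×Q3 + 1×Q6: time 33, value 62
- 3×Q5 + 1×Q6 + 1×Q4: time 35, value 62
Best: 67 marks.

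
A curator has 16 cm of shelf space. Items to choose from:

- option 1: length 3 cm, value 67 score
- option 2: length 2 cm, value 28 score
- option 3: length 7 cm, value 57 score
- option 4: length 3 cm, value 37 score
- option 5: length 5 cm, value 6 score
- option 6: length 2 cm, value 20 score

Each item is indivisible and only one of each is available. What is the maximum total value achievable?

189 score

Check high-value combinations within 16 cm:
- option 1+option 2+option 3+option 4: length 3+2+7+3=15, value 67+28+57+37=189
- option 1+option 3+option 4+option 6: length 3+7+3+2=15, value 67+57+37+20=181
- option 1+option 2+option 3+option 6: length 3+2+7+2=14, value 67+28+57+20=172
- option 1+option 3+option 4: length 3+7+3=13, value 67+57+37=161
Best: 189 score.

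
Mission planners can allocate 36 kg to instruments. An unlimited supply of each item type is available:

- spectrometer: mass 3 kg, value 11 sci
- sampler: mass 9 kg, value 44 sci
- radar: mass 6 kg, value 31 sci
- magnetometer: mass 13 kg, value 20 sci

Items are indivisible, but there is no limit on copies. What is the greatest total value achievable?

Best value-per-unit is radar at 31/6, and filling with it alone uses mass 6×6=36. No mix of the others beats 6×31 = 186.

186 sci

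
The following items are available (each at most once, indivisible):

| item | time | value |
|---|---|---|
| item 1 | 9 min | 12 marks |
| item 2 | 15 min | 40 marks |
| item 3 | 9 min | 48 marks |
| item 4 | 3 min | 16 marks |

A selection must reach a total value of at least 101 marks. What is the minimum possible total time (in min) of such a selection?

Subsets with value ≥ 101, sorted by total time:
- item 2+item 3+item 4: time 27, value 104
- item 1+item 2+item 3+item 4: time 36, value 116
Minimum time: 27 min.

27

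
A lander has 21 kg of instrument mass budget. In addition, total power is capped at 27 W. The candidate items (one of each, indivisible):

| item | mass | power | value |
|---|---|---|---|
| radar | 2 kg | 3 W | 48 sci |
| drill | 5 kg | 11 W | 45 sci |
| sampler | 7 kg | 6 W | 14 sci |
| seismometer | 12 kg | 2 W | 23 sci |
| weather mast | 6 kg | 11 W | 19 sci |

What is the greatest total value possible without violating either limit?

Feasible sets respecting both limits:
- radar+drill+seismometer: mass 19, power 16, value 116
- radar+drill+weather mast: mass 13, power 25, value 112
- radar+drill+sampler: mass 14, power 20, value 107
Best: 116 sci.

116 sci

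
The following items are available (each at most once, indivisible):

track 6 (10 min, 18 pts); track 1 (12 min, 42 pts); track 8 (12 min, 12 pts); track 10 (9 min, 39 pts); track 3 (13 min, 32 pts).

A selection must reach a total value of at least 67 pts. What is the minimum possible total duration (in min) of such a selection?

Subsets with value ≥ 67, sorted by total duration:
- track 1+track 10: duration 21, value 81
- track 10+track 3: duration 22, value 71
Minimum duration: 21 min.

21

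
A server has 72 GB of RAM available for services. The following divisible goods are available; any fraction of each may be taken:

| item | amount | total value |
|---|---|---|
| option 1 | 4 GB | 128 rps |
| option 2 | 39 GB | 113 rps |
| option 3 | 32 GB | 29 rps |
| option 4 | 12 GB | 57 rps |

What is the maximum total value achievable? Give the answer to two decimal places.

313.41

Take in order of value per unit:
- option 1 (128/4 per unit): all 4 → value 128, running total 128.00
- option 4 (57/12 per unit): all 12 → value 57, running total 185.00
- option 2 (113/39 per unit): all 39 → value 113, running total 298.00
- option 3 (29/32 per unit): 17 of 32 → value 17×29/32 = 15.4063, running total 313.41
Total 313.41.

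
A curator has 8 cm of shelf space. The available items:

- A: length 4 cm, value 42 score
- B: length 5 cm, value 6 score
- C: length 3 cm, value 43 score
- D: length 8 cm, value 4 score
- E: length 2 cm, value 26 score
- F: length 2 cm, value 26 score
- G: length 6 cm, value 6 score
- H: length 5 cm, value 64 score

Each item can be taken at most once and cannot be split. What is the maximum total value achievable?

107 score

Check high-value combinations within 8 cm:
- C+H: length 3+5=8, value 43+64=107
- C+E+F: length 3+2+2=7, value 43+26+26=95
- A+E+F: length 4+2+2=8, value 42+26+26=94
- E+H: length 2+5=7, value 26+64=90
Best: 107 score.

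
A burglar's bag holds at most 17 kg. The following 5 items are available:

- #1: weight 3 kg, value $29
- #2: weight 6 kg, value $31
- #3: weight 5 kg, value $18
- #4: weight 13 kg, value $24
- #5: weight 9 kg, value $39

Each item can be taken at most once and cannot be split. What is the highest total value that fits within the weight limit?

Check high-value combinations within 17 kg:
- #1+#3+#5: weight 3+5+9=17, value 29+18+39=86
- #1+#2+#3: weight 3+6+5=14, value 29+31+18=78
- #2+#5: weight 6+9=15, value 31+39=70
- #1+#5: weight 3+9=12, value 29+39=68
Best: $86.

$86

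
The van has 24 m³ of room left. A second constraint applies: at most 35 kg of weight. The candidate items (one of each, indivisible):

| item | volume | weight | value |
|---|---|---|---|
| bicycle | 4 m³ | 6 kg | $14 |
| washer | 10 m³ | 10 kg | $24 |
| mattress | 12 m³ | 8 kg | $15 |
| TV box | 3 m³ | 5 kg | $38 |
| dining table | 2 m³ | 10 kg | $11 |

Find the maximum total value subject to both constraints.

Feasible sets respecting both limits:
- bicycle+washer+TV box+dining table: volume 19, weight 31, value 87
- bicycle+mattress+TV box+dining table: volume 21, weight 29, value 78
- bicycle+washer+TV box: volume 17, weight 21, value 76
- washer+TV box+dining table: volume 15, weight 25, value 73
Best: $87.

$87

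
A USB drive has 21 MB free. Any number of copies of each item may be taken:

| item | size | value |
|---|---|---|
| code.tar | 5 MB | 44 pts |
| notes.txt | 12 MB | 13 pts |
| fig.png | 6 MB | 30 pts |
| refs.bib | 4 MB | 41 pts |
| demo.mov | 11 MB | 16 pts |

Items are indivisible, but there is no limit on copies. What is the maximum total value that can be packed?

208 pts

Best value-per-unit is refs.bib at 41/4; filling with it alone gives 5×41 = 205.
Optimal mix: 1×code.tar + 4×refs.bib → size 21, value 208.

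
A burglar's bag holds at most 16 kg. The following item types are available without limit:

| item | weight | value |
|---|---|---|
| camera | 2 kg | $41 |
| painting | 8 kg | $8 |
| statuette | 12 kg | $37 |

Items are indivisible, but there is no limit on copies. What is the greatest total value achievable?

Best value-per-unit is camera at 41/2, and filling with it alone uses weight 8×2=16. No mix of the others beats 8×41 = 328.

$328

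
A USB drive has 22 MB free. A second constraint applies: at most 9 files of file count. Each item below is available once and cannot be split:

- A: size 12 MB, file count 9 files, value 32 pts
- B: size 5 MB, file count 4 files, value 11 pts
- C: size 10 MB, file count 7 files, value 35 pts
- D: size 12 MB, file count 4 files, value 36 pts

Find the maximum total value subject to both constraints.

Feasible sets respecting both limits:
- B+D: size 17, file count 8, value 47
- D: size 12, file count 4, value 36
- C: size 10, file count 7, value 35
- A: size 12, file count 9, value 32
Best: 47 pts.

47 pts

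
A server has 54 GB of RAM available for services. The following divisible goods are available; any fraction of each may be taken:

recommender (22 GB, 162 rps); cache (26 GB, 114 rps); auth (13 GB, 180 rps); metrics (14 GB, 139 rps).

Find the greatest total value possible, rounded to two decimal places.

Take in order of value per unit:
- auth (180/13 per unit): all 13 → value 180, running total 180.00
- metrics (139/14 per unit): all 14 → value 139, running total 319.00
- recommender (162/22 per unit): all 22 → value 162, running total 481.00
- cache (114/26 per unit): 5 of 26 → value 5×114/26 = 21.9231, running total 502.92
Total 502.92.

502.92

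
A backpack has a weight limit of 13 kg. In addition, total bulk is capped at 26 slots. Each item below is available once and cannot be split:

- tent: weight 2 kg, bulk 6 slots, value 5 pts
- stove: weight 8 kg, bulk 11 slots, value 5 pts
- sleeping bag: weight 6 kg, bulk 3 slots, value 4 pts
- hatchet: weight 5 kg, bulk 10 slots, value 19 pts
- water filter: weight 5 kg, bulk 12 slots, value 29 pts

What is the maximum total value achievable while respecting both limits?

Feasible sets respecting both limits:
- hatchet+water filter: weight 10, bulk 22, value 48
- tent+sleeping bag+water filter: weight 13, bulk 21, value 38
- tent+water filter: weight 7, bulk 18, value 34
- stove+water filter: weight 13, bulk 23, value 34
Best: 48 pts.

48 pts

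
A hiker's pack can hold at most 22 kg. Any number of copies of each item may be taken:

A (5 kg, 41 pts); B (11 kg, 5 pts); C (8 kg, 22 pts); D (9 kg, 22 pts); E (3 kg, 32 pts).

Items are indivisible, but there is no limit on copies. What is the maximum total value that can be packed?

Best value-per-unit is E at 32/3, and filling with it alone uses weight 7×3=21. No mix of the others beats 7×32 = 224.

224 pts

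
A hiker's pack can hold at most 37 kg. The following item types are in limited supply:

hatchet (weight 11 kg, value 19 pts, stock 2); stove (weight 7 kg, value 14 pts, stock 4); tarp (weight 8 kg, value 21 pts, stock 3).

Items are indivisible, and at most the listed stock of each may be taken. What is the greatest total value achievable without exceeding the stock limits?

84 pts

Best selections within weight 37 and stock limits:
- 3×stove + 2×tarp: weight 37, value 84
- 1×hatchet + 3×tarp: weight 35, value 82
Best: 84 pts.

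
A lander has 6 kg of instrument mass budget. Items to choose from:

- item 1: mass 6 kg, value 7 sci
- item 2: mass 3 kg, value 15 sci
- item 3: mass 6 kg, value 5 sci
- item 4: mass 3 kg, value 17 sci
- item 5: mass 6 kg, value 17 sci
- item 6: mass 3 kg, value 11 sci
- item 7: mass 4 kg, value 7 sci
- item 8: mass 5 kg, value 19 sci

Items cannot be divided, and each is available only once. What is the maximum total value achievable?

Check high-value combinations within 6 kg:
- item 2+item 4: mass 3+3=6, value 15+17=32
- item 4+item 6: mass 3+3=6, value 17+11=28
- item 2+item 6: mass 3+3=6, value 15+11=26
Best: 32 sci.

32 sci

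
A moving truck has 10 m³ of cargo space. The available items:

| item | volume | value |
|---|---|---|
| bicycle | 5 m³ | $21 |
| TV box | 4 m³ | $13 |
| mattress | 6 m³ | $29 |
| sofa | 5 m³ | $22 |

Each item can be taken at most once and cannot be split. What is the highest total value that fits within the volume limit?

$43

Check high-value combinations within 10 m³:
- bicycle+sofa: volume 5+5=10, value 21+22=43
- TV box+mattress: volume 4+6=10, value 13+29=42
- TV box+sofa: volume 4+5=9, value 13+22=35
Best: $43.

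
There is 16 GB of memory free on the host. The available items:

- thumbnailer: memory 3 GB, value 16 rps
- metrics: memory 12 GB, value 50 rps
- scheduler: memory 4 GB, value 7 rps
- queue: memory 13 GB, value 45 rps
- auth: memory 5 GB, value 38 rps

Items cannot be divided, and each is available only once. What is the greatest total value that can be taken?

Check high-value combinations within 16 GB:
- thumbnailer+metrics: memory 3+12=15, value 16+50=66
- thumbnailer+scheduler+auth: memory 3+4+5=12, value 16+7+38=61
- thumbnailer+queue: memory 3+13=16, value 16+45=61
Best: 66 rps.

66 rps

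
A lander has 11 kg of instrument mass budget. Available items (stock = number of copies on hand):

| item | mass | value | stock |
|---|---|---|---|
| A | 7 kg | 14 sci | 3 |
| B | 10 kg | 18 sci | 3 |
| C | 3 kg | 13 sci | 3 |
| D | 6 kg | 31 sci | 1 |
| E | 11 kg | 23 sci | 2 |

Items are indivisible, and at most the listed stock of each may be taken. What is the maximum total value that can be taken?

Best selections within mass 11 and stock limits:
- 1×C + 1×D: mass 9, value 44
- 3×C: mass 9, value 39
Best: 44 sci.

44 sci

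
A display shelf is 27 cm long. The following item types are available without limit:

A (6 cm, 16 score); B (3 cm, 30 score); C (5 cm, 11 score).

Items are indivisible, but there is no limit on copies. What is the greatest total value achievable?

270 score

Best value-per-unit is B at 30/3, and filling with it alone uses length 9×3=27. No mix of the others beats 9×30 = 270.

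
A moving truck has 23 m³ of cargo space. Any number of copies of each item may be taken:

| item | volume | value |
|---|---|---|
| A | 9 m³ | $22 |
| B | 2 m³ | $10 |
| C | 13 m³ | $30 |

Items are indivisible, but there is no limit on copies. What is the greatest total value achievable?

$110

Best value-per-unit is B at 10/2, and filling with it alone uses volume 11×2=22. No mix of the others beats 11×10 = 110.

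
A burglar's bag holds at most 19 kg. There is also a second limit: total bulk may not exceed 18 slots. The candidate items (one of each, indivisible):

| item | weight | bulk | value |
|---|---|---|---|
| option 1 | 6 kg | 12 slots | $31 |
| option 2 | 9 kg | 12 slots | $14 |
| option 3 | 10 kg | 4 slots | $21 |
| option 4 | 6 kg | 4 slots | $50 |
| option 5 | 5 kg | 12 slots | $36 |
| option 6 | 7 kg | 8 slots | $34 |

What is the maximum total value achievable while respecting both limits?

Feasible sets respecting both limits:
- option 4+option 5: weight 11, bulk 16, value 86
- option 4+option 6: weight 13, bulk 12, value 84
- option 1+option 4: weight 12, bulk 16, value 81
- option 3+option 4: weight 16, bulk 8, value 71
Best: $86.

$86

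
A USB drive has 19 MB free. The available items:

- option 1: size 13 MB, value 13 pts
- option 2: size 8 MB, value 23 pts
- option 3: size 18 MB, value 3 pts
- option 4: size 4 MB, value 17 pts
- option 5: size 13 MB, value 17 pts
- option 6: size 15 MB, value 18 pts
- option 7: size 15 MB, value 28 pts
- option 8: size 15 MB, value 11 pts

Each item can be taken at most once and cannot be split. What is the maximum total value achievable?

This is a 0/1 knapsack; check combinations near the capacity.
- option 4+option 7: size 4+15=19, value 17+28=45
- option 2+option 4: size 8+4=12, value 23+17=40
- option 4+option 6: size 4+15=19, value 17+18=35
- option 4+option 5: size 4+13=17, value 17+17=34
Best: 45 pts.

45 pts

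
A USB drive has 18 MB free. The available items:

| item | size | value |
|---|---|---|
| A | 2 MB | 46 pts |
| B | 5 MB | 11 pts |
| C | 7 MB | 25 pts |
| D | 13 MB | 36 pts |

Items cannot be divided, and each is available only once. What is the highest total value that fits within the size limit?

82 pts

Check high-value combinations within 18 MB:
- A+B+C: size 2+5+7=14, value 46+11+25=82
- A+D: size 2+13=15, value 46+36=82
- A+C: size 2+7=9, value 46+25=71
- A+B: size 2+5=7, value 46+11=57
- B+D: size 5+13=18, value 11+36=47
Best: 82 pts.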